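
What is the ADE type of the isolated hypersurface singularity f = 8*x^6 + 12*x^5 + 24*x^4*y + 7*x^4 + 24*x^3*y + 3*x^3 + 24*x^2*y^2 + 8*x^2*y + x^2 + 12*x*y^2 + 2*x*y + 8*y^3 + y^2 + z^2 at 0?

A2

The Hessian of f at 0 has rank 2. Corank 1: A-series; mu = 2 gives A_2.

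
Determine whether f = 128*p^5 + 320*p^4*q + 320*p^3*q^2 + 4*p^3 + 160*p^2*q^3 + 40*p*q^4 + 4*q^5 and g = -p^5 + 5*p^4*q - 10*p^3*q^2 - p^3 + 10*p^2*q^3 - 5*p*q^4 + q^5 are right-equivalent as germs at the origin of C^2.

Yes.

The Hessian of f at 0 has rank 0. Corank 2; j^3 = 4*p^3 is a perfect cube, so E-series; the 5-jet and mu = 8 give E_8. The Hessian of g at 0 has rank 0. Corank 2; j^3 = -p^3 is a perfect cube, so E-series; the 5-jet and mu = 8 give E_8. Both have type E_8, hence right-equivalent.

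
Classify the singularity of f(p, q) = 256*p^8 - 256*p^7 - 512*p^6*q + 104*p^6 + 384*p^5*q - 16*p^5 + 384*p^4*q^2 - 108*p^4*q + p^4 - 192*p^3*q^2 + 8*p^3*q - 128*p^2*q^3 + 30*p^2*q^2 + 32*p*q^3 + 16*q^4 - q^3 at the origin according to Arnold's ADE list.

The Hessian of f at 0 has rank 0. Corank 2; j^3 = -q^3 is a perfect cube, so E-series; the 4-jet and mu = 6 give E_6.

E_6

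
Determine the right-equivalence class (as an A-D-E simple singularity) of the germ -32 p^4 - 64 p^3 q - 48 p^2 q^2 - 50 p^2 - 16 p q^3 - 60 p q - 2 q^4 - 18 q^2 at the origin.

A_{3}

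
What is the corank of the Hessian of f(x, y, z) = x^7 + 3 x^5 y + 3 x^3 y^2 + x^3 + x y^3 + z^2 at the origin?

2

Hessian at 0 has rank 1.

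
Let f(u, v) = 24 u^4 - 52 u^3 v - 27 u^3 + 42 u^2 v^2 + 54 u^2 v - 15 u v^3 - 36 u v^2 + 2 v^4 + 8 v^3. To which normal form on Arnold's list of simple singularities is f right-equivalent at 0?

E7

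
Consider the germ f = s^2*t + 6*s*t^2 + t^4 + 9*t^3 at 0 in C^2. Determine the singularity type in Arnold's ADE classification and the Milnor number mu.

The Hessian of f at 0 is [[0, 0], [0, 0]] with rank 0, so corank 2. A Groebner basis of the Jacobian ideal J(f) in C{s,t} is {s^3 - 27*s^2/4 + 243*t^2/4, s^2/4 + t^3 - 9*t^2/4, s*t + 3*t^2}; counting standard monomials gives mu = 5. Corank 2; j^3 = t*(s + 3*t)^2 has shape L^2 M (L != M), so D-series; mu = 5 gives D_5.

Type D_5, Milnor number mu = 5.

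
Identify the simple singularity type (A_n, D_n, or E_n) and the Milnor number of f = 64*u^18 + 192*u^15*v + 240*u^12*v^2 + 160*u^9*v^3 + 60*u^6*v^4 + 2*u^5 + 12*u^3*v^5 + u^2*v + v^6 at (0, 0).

Type D_{7}, Milnor number mu = 7.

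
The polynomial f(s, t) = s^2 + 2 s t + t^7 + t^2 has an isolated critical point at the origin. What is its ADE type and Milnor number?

The Hessian of f at 0 has rank 1. Corank 1: A-series; mu = 6 gives A_6.

Type A_{6}, Milnor number mu = 6.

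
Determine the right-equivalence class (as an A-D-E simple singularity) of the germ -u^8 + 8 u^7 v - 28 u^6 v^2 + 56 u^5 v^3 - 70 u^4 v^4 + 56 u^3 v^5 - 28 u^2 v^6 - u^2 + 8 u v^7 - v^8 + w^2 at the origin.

A_{7}

The Hessian of f at 0 is [[-2, 0, 0], [0, 0, 0], [0, 0, 2]] with rank 2, so corank 1. A Groebner basis of the Jacobian ideal J(f) in C{u,v,w} is {v^7, u, w}; counting standard monomials gives mu = 7. Corank 1: A-series; mu = 7 gives A_7.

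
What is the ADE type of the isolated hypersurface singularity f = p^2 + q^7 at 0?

A6

The Hessian of f at 0 is [[2, 0], [0, 0]] with rank 1, so corank 1. A Groebner basis of the Jacobian ideal J(f) in C{p,q} is {q^6, p}; counting standard monomials gives mu = 6. Corank 1: A-series; mu = 6 gives A_6.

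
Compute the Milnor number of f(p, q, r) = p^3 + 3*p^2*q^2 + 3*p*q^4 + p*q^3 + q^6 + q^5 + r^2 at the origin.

The Hessian of f at 0 is [[0, 0, 0], [0, 0, 0], [0, 0, 2]] with rank 1, so corank 2. A Groebner basis of the Jacobian ideal J(f) in C{p,q,r} is {-p^2 + q^4 - q^3/3, p^3, p^2*q + p^2/3 + q^3/9, p^2 + p*q^2 + q^3/3, r}; counting standard monomials gives mu = 7. Corank 2; j^3 = p^3 is a perfect cube, so E-series; the 4-jet and mu = 7 give E_7.

7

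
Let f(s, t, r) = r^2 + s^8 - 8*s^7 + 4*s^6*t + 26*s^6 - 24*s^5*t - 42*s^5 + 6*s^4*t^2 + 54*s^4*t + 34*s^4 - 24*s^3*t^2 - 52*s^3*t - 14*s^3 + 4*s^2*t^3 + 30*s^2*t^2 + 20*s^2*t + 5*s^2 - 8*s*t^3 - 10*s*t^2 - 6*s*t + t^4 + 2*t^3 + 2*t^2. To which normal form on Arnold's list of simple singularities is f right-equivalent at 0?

The Hessian of f at 0 has rank 3. Corank 0: nondegenerate Morse point, so A_1.

A_1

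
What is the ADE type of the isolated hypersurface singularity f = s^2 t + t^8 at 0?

The Hessian of f at 0 has rank 0. Corank 2; j^3 = s^2*t has shape L^2 M (L != M), so D-series; mu = 9 gives D_9.

D9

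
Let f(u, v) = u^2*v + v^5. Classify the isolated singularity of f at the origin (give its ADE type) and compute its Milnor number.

Type D_6, Milnor number mu = 6.

The Hessian of f at 0 is [[0, 0], [0, 0]] with rank 0, so corank 2. A Groebner basis of the Jacobian ideal J(f) in C{u,v} is {u^2/5 + v^4, u^3, u*v}; counting standard monomials gives mu = 6. Corank 2; j^3 = u^2*v has shape L^2 M (L != M), so D-series; mu = 6 gives D_6.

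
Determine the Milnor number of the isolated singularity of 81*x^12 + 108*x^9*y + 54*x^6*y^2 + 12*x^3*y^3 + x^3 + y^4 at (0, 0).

The Hessian of f at 0 has rank 0. Corank 2; j^3 = x^3 is a perfect cube, so E-series; the 4-jet and mu = 6 give E_6.

6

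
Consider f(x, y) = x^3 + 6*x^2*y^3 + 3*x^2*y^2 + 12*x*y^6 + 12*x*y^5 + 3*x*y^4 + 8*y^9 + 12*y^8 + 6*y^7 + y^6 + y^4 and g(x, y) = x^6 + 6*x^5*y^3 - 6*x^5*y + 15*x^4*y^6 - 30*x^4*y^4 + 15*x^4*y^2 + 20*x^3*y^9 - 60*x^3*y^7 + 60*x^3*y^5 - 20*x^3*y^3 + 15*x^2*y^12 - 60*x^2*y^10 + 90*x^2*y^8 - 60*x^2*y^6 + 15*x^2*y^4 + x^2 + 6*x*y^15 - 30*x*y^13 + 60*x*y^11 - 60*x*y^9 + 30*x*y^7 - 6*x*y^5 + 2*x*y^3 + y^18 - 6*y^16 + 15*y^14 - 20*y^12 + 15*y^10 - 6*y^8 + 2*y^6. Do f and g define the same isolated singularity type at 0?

No.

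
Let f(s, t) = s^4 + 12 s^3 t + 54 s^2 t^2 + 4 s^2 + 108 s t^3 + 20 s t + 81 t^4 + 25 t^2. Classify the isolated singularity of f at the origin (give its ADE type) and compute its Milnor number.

Type A3, Milnor number mu = 3.

The Hessian of f at 0 is [[8, 20], [20, 50]] with rank 1, so corank 1. A Groebner basis of the Jacobian ideal J(f) in C{s,t} is {t^3, s + 5*t/2}; counting standard monomials gives mu = 3. Corank 1: A-series; mu = 3 gives A_3.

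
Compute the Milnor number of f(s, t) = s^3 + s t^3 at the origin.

7

The Hessian of f at 0 has rank 0. Corank 2; j^3 = s^3 is a perfect cube, so E-series; the 4-jet and mu = 7 give E_7.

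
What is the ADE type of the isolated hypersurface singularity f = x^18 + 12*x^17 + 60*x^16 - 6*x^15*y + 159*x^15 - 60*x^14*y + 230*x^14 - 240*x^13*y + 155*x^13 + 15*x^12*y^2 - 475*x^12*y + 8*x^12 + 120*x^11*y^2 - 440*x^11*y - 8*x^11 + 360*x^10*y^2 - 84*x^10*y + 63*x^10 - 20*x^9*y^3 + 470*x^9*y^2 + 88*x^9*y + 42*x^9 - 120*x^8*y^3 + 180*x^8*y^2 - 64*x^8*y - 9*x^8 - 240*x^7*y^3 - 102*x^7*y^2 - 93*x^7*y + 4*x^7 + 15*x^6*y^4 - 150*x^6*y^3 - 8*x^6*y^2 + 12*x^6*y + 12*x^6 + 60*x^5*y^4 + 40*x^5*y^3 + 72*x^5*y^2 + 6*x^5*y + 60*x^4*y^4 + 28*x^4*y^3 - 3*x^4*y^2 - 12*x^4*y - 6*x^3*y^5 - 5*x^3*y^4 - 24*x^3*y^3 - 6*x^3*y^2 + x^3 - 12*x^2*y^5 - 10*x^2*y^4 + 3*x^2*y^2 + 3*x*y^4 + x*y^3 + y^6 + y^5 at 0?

E_7

The Hessian of f at 0 has rank 0. Corank 2; j^3 = x^3 is a perfect cube, so E-series; the 4-jet and mu = 7 give E_7.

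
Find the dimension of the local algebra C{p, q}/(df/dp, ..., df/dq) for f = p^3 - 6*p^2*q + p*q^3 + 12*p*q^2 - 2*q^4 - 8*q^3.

7

The Hessian of f at 0 has rank 0. Corank 2; j^3 = (p - 2*q)^3 is a perfect cube, so E-series; the 4-jet and mu = 7 give E_7.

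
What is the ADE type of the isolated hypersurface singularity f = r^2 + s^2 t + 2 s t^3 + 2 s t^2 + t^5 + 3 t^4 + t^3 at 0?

The Hessian of f at 0 is [[0, 0, 0], [0, 0, 0], [0, 0, 2]] with rank 1, so corank 2. A Groebner basis of the Jacobian ideal J(f) in C{s,t,r} is {s*t^2 - s*t - t^2, s*t + t^3 + t^2, s^2 - 2*s*t - 3*t^2, r}; counting standard monomials gives mu = 5. Corank 2; j^3 = t*(s + t)^2 has shape L^2 M (L != M), so D-series; mu = 5 gives D_5.

D_{5}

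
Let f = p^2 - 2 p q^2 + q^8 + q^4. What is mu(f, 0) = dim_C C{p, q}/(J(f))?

The Hessian of f at 0 has rank 1. Corank 1: A-series; mu = 7 gives A_7.

7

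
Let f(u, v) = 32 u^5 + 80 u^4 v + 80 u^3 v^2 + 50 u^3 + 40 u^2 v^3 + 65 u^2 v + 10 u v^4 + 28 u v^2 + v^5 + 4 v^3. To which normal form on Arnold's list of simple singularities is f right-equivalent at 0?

The Hessian of f at 0 has rank 0. Corank 2; j^3 = (2*u + v)*(5*u + 2*v)^2 has shape L^2 M (L != M), so D-series; mu = 6 gives D_6.

D_{6}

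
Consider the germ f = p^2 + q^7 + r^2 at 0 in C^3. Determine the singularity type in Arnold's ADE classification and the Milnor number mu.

The Hessian of f at 0 has rank 2. Corank 1: A-series; mu = 6 gives A_6.

Type A6, Milnor number mu = 6.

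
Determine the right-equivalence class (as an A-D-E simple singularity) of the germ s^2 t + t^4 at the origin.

The Hessian of f at 0 has rank 0. Corank 2; j^3 = s^2*t has shape L^2 M (L != M), so D-series; mu = 5 gives D_5.

D_5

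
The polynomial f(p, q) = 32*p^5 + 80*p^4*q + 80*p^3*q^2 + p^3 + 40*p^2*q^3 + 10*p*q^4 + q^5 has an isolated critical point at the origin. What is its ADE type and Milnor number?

Type E_{8}, Milnor number mu = 8.

The Hessian of f at 0 has rank 0. Corank 2; j^3 = p^3 is a perfect cube, so E-series; the 5-jet and mu = 8 give E_8.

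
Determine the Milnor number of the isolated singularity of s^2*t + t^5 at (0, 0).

6

The Hessian of f at 0 has rank 0. Corank 2; j^3 = s^2*t has shape L^2 M (L != M), so D-series; mu = 6 gives D_6.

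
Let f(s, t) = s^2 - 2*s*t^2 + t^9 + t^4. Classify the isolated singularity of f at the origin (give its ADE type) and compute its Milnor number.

Type A8, Milnor number mu = 8.

The Hessian of f at 0 is [[2, 0], [0, 0]] with rank 1, so corank 1. A Groebner basis of the Jacobian ideal J(f) in C{s,t} is {s^4, -s + t^2}; counting standard monomials gives mu = 8. Corank 1: A-series; mu = 8 gives A_8.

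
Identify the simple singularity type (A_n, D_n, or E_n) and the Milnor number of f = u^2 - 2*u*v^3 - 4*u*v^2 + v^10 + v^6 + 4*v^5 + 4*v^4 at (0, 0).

The Hessian of f at 0 has rank 1. Corank 1: A-series; mu = 9 gives A_9.

Type A_9, Milnor number mu = 9.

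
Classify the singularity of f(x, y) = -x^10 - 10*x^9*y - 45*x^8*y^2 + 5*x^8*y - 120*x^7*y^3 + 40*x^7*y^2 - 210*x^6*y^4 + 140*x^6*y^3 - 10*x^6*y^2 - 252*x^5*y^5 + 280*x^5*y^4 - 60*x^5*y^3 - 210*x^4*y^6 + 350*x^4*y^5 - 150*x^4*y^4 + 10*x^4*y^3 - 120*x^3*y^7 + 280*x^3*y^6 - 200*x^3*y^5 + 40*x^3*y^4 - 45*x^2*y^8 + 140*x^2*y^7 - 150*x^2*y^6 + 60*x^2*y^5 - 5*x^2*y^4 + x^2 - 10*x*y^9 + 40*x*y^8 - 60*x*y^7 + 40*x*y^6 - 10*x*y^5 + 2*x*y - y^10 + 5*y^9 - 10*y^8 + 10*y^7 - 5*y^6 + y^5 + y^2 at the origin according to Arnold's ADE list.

A4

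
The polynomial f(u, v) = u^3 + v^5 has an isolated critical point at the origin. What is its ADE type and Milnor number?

Type E_8, Milnor number mu = 8.

The Hessian of f at 0 is [[0, 0], [0, 0]] with rank 0, so corank 2. A Groebner basis of the Jacobian ideal J(f) in C{u,v} is {v^4, u^2}; counting standard monomials gives mu = 8. Corank 2; j^3 = u^3 is a perfect cube, so E-series; the 5-jet and mu = 8 give E_8.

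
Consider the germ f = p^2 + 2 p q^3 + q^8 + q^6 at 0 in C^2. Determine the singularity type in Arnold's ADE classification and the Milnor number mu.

Type A_7, Milnor number mu = 7.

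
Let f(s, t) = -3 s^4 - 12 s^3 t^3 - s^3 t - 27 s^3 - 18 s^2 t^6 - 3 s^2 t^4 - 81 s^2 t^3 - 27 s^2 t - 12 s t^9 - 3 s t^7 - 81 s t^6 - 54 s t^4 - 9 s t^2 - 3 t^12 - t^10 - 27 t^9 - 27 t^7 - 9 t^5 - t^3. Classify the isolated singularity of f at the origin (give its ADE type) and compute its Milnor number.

Type E_{7}, Milnor number mu = 7.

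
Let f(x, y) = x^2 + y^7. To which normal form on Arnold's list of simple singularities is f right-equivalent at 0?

The Hessian of f at 0 has rank 1. Corank 1: A-series; mu = 6 gives A_6.

A_{6}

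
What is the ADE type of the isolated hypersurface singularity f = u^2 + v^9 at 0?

The Hessian of f at 0 has rank 1. Corank 1: A-series; mu = 8 gives A_8.

A_{8}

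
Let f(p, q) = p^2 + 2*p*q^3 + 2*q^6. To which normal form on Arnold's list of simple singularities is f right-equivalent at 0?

A_5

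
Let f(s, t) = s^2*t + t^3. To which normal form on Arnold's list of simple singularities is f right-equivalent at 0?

D_4

The Hessian of f at 0 is [[0, 0], [0, 0]] with rank 0, so corank 2. A Groebner basis of the Jacobian ideal J(f) in C{s,t} is {t^3, s^2 + 3*t^2, s*t}; counting standard monomials gives mu = 4. Corank 2; j^3 = t*(s^2 + t^2) splits into three distinct lines over C (the quadratic factor has nonzero discriminant), so D_4.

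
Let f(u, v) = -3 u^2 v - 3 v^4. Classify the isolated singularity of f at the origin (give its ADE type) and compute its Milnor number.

Type D_5, Milnor number mu = 5.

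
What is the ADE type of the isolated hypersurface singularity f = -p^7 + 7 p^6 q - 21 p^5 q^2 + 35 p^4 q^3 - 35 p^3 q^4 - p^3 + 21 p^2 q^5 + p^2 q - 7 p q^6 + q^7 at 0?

The Hessian of f at 0 is [[0, 0], [0, 0]] with rank 0, so corank 2. A Groebner basis of the Jacobian ideal J(f) in C{p,q} is {p*q/7 + q^6, p*q^2, p^2 - p*q}; counting standard monomials gives mu = 8. Corank 2; j^3 = -p^2*(p - q) has shape L^2 M (L != M), so D-series; mu = 8 gives D_8.

D_8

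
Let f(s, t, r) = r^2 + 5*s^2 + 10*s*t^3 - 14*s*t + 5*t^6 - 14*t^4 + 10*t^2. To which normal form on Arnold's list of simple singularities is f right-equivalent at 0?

A_1

The Hessian of f at 0 is [[10, -14, 0], [-14, 20, 0], [0, 0, 2]] with rank 3, so corank 0. A Groebner basis of the Jacobian ideal J(f) in C{s,t,r} is {s, t, r}; counting standard monomials gives mu = 1. Corank 0: nondegenerate Morse point, so A_1.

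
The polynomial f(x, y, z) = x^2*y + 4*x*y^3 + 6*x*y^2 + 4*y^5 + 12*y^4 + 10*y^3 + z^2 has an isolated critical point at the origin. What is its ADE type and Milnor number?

Type D_{4}, Milnor number mu = 4.

The Hessian of f at 0 has rank 1. Corank 2; j^3 = y*(x^2 + 6*x*y + 10*y^2) splits into three distinct lines over C (the quadratic factor has nonzero discriminant), so D_4.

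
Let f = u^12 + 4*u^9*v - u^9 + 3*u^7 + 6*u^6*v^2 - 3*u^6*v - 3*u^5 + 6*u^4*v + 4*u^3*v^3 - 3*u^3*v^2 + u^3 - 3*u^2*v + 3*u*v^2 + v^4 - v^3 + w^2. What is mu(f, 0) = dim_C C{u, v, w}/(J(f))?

6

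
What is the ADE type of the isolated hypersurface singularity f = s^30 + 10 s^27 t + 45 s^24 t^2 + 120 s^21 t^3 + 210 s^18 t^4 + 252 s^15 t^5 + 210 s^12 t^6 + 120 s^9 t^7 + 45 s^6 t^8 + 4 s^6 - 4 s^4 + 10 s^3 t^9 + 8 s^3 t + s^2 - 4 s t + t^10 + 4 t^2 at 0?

A_9

The Hessian of f at 0 has rank 1. Corank 1: A-series; mu = 9 gives A_9.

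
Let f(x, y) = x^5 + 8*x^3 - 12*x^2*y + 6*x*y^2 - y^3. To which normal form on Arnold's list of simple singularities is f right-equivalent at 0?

E_8

The Hessian of f at 0 has rank 0. Corank 2; j^3 = (2*x - y)^3 is a perfect cube, so E-series; the 5-jet and mu = 8 give E_8.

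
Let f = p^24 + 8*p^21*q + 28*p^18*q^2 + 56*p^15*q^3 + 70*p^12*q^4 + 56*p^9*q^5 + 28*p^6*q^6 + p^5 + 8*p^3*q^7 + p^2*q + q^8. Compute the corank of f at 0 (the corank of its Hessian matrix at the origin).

Hessian at 0 has rank 0.

2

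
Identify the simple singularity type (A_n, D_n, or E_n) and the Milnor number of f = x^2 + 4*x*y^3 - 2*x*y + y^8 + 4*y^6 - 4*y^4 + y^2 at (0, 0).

The Hessian of f at 0 is [[2, -2], [-2, 2]] with rank 1, so corank 1. A Groebner basis of the Jacobian ideal J(f) in C{x,y} is {x^3 - 3*x*y^2 - x + y, x^2*y - 2*x*y^2 - x/2 + y/2, x/2 + y^3 - y/2}; counting standard monomials gives mu = 7. Corank 1: A-series; mu = 7 gives A_7.

Type A_{7}, Milnor number mu = 7.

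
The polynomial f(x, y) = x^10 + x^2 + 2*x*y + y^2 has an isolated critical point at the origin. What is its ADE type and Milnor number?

The Hessian of f at 0 is [[2, 2], [2, 2]] with rank 1, so corank 1. A Groebner basis of the Jacobian ideal J(f) in C{x,y} is {y^9, x + y}; counting standard monomials gives mu = 9. Corank 1: A-series; mu = 9 gives A_9.

Type A_{9}, Milnor number mu = 9.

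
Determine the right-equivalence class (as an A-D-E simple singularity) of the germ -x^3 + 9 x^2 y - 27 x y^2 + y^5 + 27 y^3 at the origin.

E8

The Hessian of f at 0 has rank 0. Corank 2; j^3 = -(x - 3*y)^3 is a perfect cube, so E-series; the 5-jet and mu = 8 give E_8.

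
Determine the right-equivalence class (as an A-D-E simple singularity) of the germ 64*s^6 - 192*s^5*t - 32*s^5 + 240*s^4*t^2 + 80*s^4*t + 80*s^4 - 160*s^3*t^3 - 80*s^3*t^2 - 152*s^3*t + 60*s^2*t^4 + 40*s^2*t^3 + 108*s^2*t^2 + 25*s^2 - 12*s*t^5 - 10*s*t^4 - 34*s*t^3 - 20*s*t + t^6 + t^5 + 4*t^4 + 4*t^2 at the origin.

A4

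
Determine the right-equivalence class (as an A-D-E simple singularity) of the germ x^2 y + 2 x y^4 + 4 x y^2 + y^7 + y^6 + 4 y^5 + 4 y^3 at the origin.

D_7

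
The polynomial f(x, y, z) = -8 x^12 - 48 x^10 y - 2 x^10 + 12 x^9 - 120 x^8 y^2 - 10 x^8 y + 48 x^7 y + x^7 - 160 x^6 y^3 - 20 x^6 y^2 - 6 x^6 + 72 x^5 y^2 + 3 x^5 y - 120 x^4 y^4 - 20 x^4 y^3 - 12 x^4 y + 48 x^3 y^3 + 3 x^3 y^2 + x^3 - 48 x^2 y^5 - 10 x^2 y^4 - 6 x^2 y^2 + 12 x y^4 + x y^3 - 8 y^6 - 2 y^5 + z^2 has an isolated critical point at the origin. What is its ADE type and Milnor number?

Type E_7, Milnor number mu = 7.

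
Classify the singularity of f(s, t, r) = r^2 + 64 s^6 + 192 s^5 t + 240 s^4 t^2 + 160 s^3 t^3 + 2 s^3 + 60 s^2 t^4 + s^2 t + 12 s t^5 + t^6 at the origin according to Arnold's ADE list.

D7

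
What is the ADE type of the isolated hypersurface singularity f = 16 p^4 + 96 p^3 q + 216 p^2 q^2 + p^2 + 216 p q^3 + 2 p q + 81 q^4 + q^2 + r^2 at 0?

A_3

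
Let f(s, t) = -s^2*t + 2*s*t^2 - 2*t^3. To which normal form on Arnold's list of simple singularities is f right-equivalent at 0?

D_4

The Hessian of f at 0 has rank 0. Corank 2; j^3 = -t*(s^2 - 2*s*t + 2*t^2) splits into three distinct lines over C (the quadratic factor has nonzero discriminant), so D_4.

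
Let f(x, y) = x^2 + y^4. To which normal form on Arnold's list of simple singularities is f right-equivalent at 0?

The Hessian of f at 0 is [[2, 0], [0, 0]] with rank 1, so corank 1. A Groebner basis of the Jacobian ideal J(f) in C{x,y} is {y^3, x}; counting standard monomials gives mu = 3. Corank 1: A-series; mu = 3 gives A_3.

A3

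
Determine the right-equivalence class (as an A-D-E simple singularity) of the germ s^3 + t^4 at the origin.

E_6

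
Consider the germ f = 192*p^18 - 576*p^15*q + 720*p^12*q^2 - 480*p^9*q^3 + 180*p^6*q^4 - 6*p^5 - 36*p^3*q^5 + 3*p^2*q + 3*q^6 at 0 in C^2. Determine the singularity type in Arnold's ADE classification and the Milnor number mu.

Type D_{7}, Milnor number mu = 7.

The Hessian of f at 0 is [[0, 0], [0, 0]] with rank 0, so corank 2. A Groebner basis of the Jacobian ideal J(f) in C{p,q} is {p^2/6 + q^5, p^3, p*q}; counting standard monomials gives mu = 7. Corank 2; j^3 = 3*p^2*q has shape L^2 M (L != M), so D-series; mu = 7 gives D_7.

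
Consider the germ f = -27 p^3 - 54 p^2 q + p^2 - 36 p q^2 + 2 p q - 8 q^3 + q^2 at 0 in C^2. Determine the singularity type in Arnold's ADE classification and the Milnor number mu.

Type A_{2}, Milnor number mu = 2.

The Hessian of f at 0 has rank 1. Corank 1: A-series; mu = 2 gives A_2.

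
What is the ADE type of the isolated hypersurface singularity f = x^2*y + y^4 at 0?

D_{5}

The Hessian of f at 0 is [[0, 0], [0, 0]] with rank 0, so corank 2. A Groebner basis of the Jacobian ideal J(f) in C{x,y} is {x^3, x^2/4 + y^3, x*y}; counting standard monomials gives mu = 5. Corank 2; j^3 = x^2*y has shape L^2 M (L != M), so D-series; mu = 5 gives D_5.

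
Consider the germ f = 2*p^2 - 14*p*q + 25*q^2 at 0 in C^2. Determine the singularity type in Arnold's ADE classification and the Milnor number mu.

Type A_{1}, Milnor number mu = 1.

The Hessian of f at 0 has rank 2. Corank 0: nondegenerate Morse point, so A_1.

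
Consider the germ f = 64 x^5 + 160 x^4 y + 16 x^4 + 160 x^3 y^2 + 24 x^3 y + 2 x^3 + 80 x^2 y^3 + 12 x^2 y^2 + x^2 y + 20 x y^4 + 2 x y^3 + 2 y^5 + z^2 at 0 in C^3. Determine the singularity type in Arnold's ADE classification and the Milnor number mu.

The Hessian of f at 0 has rank 1. Corank 2; j^3 = x^2*(2*x + y) has shape L^2 M (L != M), so D-series; mu = 6 gives D_6.

Type D6, Milnor number mu = 6.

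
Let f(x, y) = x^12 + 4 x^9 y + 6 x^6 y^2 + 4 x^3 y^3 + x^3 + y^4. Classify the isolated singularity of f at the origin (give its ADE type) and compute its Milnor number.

The Hessian of f at 0 has rank 0. Corank 2; j^3 = x^3 is a perfect cube, so E-series; the 4-jet and mu = 6 give E_6.

Type E6, Milnor number mu = 6.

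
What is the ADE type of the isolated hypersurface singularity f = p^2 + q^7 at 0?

A_{6}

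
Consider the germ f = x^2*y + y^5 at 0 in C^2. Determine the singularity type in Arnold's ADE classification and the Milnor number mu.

The Hessian of f at 0 has rank 0. Corank 2; j^3 = x^2*y has shape L^2 M (L != M), so D-series; mu = 6 gives D_6.

Type D_6, Milnor number mu = 6.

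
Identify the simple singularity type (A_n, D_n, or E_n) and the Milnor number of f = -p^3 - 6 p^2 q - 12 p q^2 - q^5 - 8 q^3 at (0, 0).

Type E8, Milnor number mu = 8.

The Hessian of f at 0 has rank 0. Corank 2; j^3 = -(p + 2*q)^3 is a perfect cube, so E-series; the 5-jet and mu = 8 give E_8.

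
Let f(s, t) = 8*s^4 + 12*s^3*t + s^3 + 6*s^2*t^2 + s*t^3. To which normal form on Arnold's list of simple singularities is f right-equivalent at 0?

The Hessian of f at 0 is [[0, 0], [0, 0]] with rank 0, so corank 2. A Groebner basis of the Jacobian ideal J(f) in C{s,t} is {3*s^2/4 + t^4 + t^3/4, s^3, s^2*t - s^2/4 - t^3/12, s^2 + s*t^2 + t^3/3}; counting standard monomials gives mu = 7. Corank 2; j^3 = s^3 is a perfect cube, so E-series; the 4-jet and mu = 7 give E_7.

E_7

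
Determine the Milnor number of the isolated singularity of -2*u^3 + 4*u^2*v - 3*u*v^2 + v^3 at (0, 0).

The Hessian of f at 0 has rank 0. Corank 2; j^3 = -(u - v)*(2*u^2 - 2*u*v + v^2) splits into three distinct lines over C (the quadratic factor has nonzero discriminant), so D_4.

4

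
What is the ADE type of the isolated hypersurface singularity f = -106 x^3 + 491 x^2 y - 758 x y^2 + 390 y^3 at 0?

The Hessian of f at 0 has rank 0. Corank 2; j^3 = -(2*x - 3*y)*(53*x^2 - 166*x*y + 130*y^2) splits into three distinct lines over C (the quadratic factor has nonzero discriminant), so D_4.

D_{4}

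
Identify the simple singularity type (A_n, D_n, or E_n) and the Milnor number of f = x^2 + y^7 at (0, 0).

The Hessian of f at 0 has rank 1. Corank 1: A-series; mu = 6 gives A_6.

Type A6, Milnor number mu = 6.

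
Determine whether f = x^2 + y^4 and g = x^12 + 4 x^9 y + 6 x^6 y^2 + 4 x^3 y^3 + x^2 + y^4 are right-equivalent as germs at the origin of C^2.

The Hessian of f at 0 has rank 1. Corank 1: A-series; mu = 3 gives A_3. The Hessian of g at 0 has rank 1. Corank 1: A-series; mu = 3 gives A_3. Both have type A_3, hence right-equivalent.

Yes.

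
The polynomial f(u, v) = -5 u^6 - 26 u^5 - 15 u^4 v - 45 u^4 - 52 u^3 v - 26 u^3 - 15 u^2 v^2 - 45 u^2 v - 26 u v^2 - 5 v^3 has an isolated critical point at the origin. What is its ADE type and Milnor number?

Type D4, Milnor number mu = 4.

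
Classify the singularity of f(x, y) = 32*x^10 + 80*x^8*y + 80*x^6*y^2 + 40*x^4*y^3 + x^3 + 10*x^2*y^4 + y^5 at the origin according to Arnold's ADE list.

E_8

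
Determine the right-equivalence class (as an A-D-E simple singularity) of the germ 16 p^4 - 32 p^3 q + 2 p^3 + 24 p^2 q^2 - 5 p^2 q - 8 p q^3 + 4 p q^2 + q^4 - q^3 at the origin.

D5

The Hessian of f at 0 has rank 0. Corank 2; j^3 = (p - q)^2*(2*p - q) has shape L^2 M (L != M), so D-series; mu = 5 gives D_5.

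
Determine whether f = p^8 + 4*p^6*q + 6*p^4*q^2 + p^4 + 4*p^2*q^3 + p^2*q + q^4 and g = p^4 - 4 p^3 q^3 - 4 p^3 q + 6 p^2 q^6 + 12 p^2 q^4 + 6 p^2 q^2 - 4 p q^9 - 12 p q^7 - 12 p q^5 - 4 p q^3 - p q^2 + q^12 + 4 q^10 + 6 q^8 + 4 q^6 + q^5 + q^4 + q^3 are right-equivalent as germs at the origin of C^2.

The Hessian of f at 0 is [[0, 0], [0, 0]] with rank 0, so corank 2. A Groebner basis of the Jacobian ideal J(f) in C{p,q} is {p^3, p^2/4 + q^3, p*q}; counting standard monomials gives mu = 5. Corank 2; j^3 = p^2*q has shape L^2 M (L != M), so D-series; mu = 5 gives D_5. The Hessian of g at 0 is [[0, 0], [0, 0]] with rank 0, so corank 2. A Groebner basis of the Jacobian ideal J(g) in C{p,q} is {p^3 - q^2/4, q^3, p*q - q^2}; counting standard monomials gives mu = 5. Corank 2; j^3 = -q^2*(p - q) has shape L^2 M (L != M), so D-series; mu = 5 gives D_5. Both have type D_5, hence right-equivalent.

Yes.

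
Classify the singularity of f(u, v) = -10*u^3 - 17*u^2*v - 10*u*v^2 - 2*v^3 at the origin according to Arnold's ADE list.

D_{4}

The Hessian of f at 0 has rank 0. Corank 2; j^3 = -(2*u + v)*(5*u^2 + 6*u*v + 2*v^2) splits into three distinct lines over C (the quadratic factor has nonzero discriminant), so D_4.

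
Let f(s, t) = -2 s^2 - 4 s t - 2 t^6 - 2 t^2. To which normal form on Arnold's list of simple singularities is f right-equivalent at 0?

A_5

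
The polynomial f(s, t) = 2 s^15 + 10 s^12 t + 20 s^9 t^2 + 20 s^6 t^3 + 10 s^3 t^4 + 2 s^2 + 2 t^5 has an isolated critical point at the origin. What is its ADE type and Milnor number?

The Hessian of f at 0 is [[4, 0], [0, 0]] with rank 1, so corank 1. A Groebner basis of the Jacobian ideal J(f) in C{s,t} is {t^4, s}; counting standard monomials gives mu = 4. Corank 1: A-series; mu = 4 gives A_4.

Type A4, Milnor number mu = 4.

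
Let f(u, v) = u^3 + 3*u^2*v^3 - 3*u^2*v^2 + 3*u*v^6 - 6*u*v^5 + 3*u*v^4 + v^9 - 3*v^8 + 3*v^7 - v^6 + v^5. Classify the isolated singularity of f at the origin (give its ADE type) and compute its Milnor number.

Type E_8, Milnor number mu = 8.

The Hessian of f at 0 has rank 0. Corank 2; j^3 = u^3 is a perfect cube, so E-series; the 5-jet and mu = 8 give E_8.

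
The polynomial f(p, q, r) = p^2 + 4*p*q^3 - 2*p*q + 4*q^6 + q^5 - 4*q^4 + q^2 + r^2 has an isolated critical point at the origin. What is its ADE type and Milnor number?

Type A_{4}, Milnor number mu = 4.

The Hessian of f at 0 is [[2, -2, 0], [-2, 2, 0], [0, 0, 2]] with rank 2, so corank 1. A Groebner basis of the Jacobian ideal J(f) in C{p,q,r} is {p/2 + q^3 - q/2, p^2 - q^2, p*q - q^2, r}; counting standard monomials gives mu = 4. Corank 1: A-series; mu = 4 gives A_4.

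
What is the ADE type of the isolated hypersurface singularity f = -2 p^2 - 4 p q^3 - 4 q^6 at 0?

The Hessian of f at 0 has rank 1. Corank 1: A-series; mu = 5 gives A_5.

A_5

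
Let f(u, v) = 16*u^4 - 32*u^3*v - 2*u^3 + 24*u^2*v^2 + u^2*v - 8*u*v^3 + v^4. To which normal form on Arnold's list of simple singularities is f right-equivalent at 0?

D5

The Hessian of f at 0 has rank 0. Corank 2; j^3 = -u^2*(2*u - v) has shape L^2 M (L != M), so D-series; mu = 5 gives D_5.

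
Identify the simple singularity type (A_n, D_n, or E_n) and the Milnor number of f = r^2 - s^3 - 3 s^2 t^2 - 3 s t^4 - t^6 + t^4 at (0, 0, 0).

The Hessian of f at 0 has rank 1. Corank 2; j^3 = -s^3 is a perfect cube, so E-series; the 4-jet and mu = 6 give E_6.

Type E6, Milnor number mu = 6.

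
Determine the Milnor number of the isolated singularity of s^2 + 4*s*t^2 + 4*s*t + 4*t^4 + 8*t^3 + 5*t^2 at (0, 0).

The Hessian of f at 0 has rank 2. Corank 0: nondegenerate Morse point, so A_1.

1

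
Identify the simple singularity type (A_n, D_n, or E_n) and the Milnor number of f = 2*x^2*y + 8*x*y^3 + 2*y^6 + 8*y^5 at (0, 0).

Type D_{7}, Milnor number mu = 7.

The Hessian of f at 0 is [[0, 0], [0, 0]] with rank 0, so corank 2. A Groebner basis of the Jacobian ideal J(f) in C{x,y} is {x^3, x^2*y + 2*x^2/3 + 4*x*y^2/3, x*y/2 + y^3}; counting standard monomials gives mu = 7. Corank 2; j^3 = 2*x^2*y has shape L^2 M (L != M), so D-series; mu = 7 gives D_7.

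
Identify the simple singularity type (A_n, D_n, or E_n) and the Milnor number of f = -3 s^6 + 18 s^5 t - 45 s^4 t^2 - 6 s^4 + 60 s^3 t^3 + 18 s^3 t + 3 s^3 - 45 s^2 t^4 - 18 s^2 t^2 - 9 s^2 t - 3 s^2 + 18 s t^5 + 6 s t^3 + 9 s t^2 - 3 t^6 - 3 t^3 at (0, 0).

The Hessian of f at 0 has rank 1. Corank 1: A-series; mu = 2 gives A_2.

Type A_{2}, Milnor number mu = 2.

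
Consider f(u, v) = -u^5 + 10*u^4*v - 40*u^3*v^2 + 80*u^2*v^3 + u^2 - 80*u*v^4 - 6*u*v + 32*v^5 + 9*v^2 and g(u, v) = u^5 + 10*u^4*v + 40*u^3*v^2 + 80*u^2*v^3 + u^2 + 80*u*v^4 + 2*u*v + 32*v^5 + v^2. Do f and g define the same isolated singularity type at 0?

Yes.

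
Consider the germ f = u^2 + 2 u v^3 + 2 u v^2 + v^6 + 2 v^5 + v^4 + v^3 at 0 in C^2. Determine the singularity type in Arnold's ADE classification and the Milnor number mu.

Type A_2, Milnor number mu = 2.

The Hessian of f at 0 has rank 1. Corank 1: A-series; mu = 2 gives A_2.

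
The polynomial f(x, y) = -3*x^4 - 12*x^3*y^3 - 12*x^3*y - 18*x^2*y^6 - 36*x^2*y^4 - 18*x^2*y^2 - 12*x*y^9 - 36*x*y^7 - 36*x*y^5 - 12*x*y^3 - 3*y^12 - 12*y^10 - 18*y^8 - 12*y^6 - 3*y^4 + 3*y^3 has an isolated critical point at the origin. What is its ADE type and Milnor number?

Type E_{6}, Milnor number mu = 6.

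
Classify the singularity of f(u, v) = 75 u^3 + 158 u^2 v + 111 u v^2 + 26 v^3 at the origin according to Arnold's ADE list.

D4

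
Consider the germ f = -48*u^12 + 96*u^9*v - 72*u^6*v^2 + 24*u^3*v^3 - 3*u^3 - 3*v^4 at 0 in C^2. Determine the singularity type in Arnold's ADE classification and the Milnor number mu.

The Hessian of f at 0 has rank 0. Corank 2; j^3 = -3*u^3 is a perfect cube, so E-series; the 4-jet and mu = 6 give E_6.

Type E6, Milnor number mu = 6.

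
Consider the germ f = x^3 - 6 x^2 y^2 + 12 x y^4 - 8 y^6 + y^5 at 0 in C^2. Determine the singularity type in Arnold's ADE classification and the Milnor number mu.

Type E_8, Milnor number mu = 8.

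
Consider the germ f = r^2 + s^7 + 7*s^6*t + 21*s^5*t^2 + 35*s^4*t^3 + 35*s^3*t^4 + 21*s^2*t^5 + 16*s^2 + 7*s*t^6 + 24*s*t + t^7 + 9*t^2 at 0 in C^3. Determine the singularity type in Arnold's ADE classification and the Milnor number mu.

Type A_6, Milnor number mu = 6.

The Hessian of f at 0 is [[32, 24, 0], [24, 18, 0], [0, 0, 2]] with rank 2, so corank 1. A Groebner basis of the Jacobian ideal J(f) in C{s,t,r} is {t^6, s + 3*t/4, r}; counting standard monomials gives mu = 6. Corank 1: A-series; mu = 6 gives A_6.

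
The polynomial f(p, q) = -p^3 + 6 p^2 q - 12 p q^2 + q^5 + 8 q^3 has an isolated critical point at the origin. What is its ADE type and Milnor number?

Type E_{8}, Milnor number mu = 8.

The Hessian of f at 0 has rank 0. Corank 2; j^3 = -(p - 2*q)^3 is a perfect cube, so E-series; the 5-jet and mu = 8 give E_8.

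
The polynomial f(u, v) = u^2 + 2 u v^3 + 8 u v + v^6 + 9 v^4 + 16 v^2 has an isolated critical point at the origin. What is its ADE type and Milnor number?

Type A_3, Milnor number mu = 3.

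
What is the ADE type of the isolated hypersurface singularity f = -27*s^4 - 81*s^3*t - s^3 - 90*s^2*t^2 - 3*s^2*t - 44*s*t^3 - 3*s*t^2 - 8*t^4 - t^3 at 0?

E_{7}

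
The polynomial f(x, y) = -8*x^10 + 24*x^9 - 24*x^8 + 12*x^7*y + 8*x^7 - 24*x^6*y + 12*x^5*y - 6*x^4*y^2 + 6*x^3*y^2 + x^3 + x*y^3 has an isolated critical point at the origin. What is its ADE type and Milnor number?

The Hessian of f at 0 has rank 0. Corank 2; j^3 = x^3 is a perfect cube, so E-series; the 4-jet and mu = 7 give E_7.

Type E_{7}, Milnor number mu = 7.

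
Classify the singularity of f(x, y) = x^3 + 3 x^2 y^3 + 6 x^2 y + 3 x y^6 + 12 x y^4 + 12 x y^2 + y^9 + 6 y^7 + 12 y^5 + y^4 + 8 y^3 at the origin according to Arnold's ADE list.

The Hessian of f at 0 is [[0, 0], [0, 0]] with rank 0, so corank 2. A Groebner basis of the Jacobian ideal J(f) in C{x,y} is {y^3, x^2 + 4*x*y + 4*y^2}; counting standard monomials gives mu = 6. Corank 2; j^3 = (x + 2*y)^3 is a perfect cube, so E-series; the 4-jet and mu = 6 give E_6.

E_6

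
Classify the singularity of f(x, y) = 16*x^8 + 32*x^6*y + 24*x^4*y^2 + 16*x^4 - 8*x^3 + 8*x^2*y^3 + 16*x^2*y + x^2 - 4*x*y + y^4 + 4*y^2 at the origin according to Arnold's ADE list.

A_3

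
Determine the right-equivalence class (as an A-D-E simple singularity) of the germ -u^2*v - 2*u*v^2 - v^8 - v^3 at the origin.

The Hessian of f at 0 has rank 0. Corank 2; j^3 = -v*(u + v)^2 has shape L^2 M (L != M), so D-series; mu = 9 gives D_9.

D_9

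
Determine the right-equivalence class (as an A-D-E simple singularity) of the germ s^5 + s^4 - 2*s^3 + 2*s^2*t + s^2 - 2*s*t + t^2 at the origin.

A4

The Hessian of f at 0 has rank 1. Corank 1: A-series; mu = 4 gives A_4.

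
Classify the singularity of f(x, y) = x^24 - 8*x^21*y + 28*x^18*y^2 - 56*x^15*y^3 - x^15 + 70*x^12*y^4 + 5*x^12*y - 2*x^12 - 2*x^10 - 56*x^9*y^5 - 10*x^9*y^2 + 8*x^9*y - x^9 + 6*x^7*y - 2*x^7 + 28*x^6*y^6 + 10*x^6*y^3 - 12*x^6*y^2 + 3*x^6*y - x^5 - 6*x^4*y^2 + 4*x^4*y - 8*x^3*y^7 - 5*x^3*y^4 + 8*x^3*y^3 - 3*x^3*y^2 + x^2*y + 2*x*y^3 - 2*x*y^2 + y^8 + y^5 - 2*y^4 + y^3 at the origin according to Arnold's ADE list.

D_9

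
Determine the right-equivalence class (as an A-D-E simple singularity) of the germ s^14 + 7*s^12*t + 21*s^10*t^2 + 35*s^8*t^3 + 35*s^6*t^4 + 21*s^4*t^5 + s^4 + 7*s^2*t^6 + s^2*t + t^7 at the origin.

D_8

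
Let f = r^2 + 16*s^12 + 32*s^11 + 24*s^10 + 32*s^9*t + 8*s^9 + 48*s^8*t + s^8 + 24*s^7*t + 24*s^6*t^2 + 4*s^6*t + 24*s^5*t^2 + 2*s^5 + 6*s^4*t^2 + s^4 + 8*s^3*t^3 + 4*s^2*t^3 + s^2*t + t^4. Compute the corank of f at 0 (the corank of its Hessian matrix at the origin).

2

Hessian at 0 has rank 1.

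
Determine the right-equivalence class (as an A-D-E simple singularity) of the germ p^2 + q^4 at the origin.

The Hessian of f at 0 is [[2, 0], [0, 0]] with rank 1, so corank 1. A Groebner basis of the Jacobian ideal J(f) in C{p,q} is {q^3, p}; counting standard monomials gives mu = 3. Corank 1: A-series; mu = 3 gives A_3.

A3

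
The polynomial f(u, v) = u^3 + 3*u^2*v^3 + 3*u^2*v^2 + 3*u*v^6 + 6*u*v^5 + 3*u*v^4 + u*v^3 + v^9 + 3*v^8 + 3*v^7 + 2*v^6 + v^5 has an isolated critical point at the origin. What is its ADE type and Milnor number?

The Hessian of f at 0 has rank 0. Corank 2; j^3 = u^3 is a perfect cube, so E-series; the 4-jet and mu = 7 give E_7.

Type E_{7}, Milnor number mu = 7.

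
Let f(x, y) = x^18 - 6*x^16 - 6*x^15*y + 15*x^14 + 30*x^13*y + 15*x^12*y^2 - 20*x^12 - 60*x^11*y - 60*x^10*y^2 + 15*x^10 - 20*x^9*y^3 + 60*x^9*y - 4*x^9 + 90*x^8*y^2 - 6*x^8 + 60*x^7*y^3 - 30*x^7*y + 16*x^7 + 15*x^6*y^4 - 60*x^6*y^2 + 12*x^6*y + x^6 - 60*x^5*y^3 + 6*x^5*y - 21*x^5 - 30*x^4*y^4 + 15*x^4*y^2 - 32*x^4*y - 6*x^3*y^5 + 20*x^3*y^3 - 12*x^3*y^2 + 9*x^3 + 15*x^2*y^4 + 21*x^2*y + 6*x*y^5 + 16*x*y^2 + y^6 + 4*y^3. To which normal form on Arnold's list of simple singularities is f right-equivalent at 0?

The Hessian of f at 0 is [[0, 0], [0, 0]] with rank 0, so corank 2. A Groebner basis of the Jacobian ideal J(f) in C{x,y} is {243*x^2/16 + 405*x*y/16 + y^4 + 81*y^2/8, x^3 - 96*x^2 - 128*x*y + 8*y^3/27 - 128*y^2/3, x^2*y + 96*x^2 + 128*x*y - 4*y^3/9 + 128*y^2/3, -72*x^2 + x*y^2 - 96*x*y + 2*y^3/3 - 32*y^2}; counting standard monomials gives mu = 7. Corank 2; j^3 = (x + y)*(3*x + 2*y)^2 has shape L^2 M (L != M), so D-series; mu = 7 gives D_7.

D_{7}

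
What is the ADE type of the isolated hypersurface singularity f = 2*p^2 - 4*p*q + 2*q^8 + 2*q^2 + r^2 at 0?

The Hessian of f at 0 has rank 2. Corank 1: A-series; mu = 7 gives A_7.

A_7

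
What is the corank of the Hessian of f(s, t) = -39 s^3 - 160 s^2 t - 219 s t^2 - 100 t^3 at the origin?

Hessian at 0 has rank 0.

2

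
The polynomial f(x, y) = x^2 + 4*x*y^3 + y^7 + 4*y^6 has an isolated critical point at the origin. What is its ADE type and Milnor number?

Type A6, Milnor number mu = 6.

The Hessian of f at 0 is [[2, 0], [0, 0]] with rank 1, so corank 1. A Groebner basis of the Jacobian ideal J(f) in C{x,y} is {x/2 + y^3, x^2}; counting standard monomials gives mu = 6. Corank 1: A-series; mu = 6 gives A_6.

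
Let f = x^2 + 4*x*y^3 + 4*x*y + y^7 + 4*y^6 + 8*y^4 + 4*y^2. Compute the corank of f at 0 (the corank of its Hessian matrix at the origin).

The Hessian at 0 is [[2, 4], [4, 8]] of rank 1; hence corank 1.

1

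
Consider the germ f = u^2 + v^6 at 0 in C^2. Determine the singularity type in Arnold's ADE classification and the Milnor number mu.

The Hessian of f at 0 has rank 1. Corank 1: A-series; mu = 5 gives A_5.

Type A_5, Milnor number mu = 5.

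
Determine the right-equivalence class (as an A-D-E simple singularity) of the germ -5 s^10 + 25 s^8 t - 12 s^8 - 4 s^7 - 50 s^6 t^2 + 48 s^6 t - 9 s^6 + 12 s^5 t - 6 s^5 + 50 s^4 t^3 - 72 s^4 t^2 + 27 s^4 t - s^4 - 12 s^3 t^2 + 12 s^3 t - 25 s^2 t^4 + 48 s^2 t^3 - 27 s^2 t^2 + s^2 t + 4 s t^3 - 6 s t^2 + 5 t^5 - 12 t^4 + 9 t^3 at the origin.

D_6

The Hessian of f at 0 has rank 0. Corank 2; j^3 = t*(s - 3*t)^2 has shape L^2 M (L != M), so D-series; mu = 6 gives D_6.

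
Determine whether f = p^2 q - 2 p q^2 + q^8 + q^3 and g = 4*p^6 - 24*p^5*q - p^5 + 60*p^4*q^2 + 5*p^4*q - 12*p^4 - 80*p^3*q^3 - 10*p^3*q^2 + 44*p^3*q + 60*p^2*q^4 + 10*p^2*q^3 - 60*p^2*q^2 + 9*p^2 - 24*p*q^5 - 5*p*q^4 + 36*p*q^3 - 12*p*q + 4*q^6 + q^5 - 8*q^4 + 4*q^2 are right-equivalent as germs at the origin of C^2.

No.

The Hessian of f at 0 has rank 0. Corank 2; j^3 = q*(p - q)^2 has shape L^2 M (L != M), so D-series; mu = 9 gives D_9. The Hessian of g at 0 has rank 1. Corank 1: A-series; mu = 4 gives A_4. f is D_9 but g is A_4, hence not right-equivalent.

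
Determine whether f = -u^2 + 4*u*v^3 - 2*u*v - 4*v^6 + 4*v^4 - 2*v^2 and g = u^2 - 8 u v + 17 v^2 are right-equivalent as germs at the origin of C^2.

The Hessian of f at 0 is [[-2, -2], [-2, -4]] with rank 2, so corank 0. A Groebner basis of the Jacobian ideal J(f) in C{u,v} is {u, v}; counting standard monomials gives mu = 1. Corank 0: nondegenerate Morse point, so A_1. The Hessian of g at 0 is [[2, -8], [-8, 34]] with rank 2, so corank 0. A Groebner basis of the Jacobian ideal J(g) in C{u,v} is {u, v}; counting standard monomials gives mu = 1. Corank 0: nondegenerate Morse point, so A_1. Both have type A_1, hence right-equivalent.

Yes.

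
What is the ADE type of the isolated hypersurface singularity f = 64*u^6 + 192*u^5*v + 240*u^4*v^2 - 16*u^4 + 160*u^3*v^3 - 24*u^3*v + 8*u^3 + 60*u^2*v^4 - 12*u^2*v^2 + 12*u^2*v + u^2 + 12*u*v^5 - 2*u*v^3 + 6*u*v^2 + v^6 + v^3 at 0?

The Hessian of f at 0 has rank 1. Corank 1: A-series; mu = 2 gives A_2.

A_{2}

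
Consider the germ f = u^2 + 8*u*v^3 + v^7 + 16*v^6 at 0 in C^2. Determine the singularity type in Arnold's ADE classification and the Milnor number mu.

Type A_{6}, Milnor number mu = 6.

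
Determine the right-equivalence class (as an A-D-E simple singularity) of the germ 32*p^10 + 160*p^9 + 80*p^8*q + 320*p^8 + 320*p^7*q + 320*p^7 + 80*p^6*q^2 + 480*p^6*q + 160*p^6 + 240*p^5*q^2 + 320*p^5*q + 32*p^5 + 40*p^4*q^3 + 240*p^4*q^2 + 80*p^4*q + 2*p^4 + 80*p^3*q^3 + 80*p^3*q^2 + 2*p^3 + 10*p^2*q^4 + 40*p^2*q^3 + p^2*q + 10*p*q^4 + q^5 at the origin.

The Hessian of f at 0 is [[0, 0], [0, 0]] with rank 0, so corank 2. A Groebner basis of the Jacobian ideal J(f) in C{p,q} is {-p*q/10 + q^4, p*q^2, p^2 + p*q/2}; counting standard monomials gives mu = 6. Corank 2; j^3 = p^2*(2*p + q) has shape L^2 M (L != M), so D-series; mu = 6 gives D_6.

D_6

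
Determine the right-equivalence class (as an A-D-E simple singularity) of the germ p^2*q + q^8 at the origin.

D9

The Hessian of f at 0 is [[0, 0], [0, 0]] with rank 0, so corank 2. A Groebner basis of the Jacobian ideal J(f) in C{p,q} is {p^2/8 + q^7, p^3, p*q}; counting standard monomials gives mu = 9. Corank 2; j^3 = p^2*q has shape L^2 M (L != M), so D-series; mu = 9 gives D_9.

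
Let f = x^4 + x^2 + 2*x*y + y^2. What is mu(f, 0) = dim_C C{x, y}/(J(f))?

3

The Hessian of f at 0 has rank 1. Corank 1: A-series; mu = 3 gives A_3.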